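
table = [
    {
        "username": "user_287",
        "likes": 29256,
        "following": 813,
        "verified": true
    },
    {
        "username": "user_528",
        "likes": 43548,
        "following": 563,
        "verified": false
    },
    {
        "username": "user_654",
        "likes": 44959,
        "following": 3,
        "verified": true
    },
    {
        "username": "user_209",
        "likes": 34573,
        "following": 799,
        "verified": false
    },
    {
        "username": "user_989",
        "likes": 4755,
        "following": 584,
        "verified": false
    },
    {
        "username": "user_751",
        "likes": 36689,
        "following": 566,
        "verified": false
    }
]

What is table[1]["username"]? "user_528"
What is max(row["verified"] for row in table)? True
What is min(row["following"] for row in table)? 3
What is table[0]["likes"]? 29256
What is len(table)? 6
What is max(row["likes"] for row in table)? 44959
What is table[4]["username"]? "user_989"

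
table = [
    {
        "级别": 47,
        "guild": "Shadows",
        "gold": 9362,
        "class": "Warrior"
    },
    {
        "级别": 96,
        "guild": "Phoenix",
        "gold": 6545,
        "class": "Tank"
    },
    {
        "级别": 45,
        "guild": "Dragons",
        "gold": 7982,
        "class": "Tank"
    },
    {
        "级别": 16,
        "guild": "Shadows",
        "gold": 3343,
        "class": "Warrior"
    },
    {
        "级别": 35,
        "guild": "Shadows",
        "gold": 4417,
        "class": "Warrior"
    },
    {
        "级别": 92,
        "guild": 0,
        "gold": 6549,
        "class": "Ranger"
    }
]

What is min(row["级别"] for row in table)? 16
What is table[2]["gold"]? 7982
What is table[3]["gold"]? 3343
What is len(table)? 6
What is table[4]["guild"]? "Shadows"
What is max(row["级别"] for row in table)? 96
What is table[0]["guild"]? "Shadows"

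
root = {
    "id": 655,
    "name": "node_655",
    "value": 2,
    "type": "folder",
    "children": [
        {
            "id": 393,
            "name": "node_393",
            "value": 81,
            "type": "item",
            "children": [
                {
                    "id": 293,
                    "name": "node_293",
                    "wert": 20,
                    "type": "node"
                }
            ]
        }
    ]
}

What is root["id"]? 655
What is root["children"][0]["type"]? "item"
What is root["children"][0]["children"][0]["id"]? 293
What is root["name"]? "node_655"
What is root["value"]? 2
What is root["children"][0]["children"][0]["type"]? "node"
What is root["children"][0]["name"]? "node_393"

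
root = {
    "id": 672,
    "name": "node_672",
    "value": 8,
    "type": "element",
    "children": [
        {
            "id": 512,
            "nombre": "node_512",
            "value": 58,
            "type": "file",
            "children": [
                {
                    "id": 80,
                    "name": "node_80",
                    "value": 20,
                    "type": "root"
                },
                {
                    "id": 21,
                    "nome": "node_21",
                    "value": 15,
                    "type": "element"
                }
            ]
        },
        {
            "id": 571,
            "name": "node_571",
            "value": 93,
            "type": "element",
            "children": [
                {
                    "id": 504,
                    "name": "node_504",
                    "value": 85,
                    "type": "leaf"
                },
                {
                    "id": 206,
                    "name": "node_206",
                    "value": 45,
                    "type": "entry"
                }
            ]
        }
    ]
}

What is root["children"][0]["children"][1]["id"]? 21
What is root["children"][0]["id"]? 512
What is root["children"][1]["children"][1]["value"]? 45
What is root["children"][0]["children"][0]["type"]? "root"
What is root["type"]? "element"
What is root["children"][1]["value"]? 93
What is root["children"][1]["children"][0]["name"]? "node_504"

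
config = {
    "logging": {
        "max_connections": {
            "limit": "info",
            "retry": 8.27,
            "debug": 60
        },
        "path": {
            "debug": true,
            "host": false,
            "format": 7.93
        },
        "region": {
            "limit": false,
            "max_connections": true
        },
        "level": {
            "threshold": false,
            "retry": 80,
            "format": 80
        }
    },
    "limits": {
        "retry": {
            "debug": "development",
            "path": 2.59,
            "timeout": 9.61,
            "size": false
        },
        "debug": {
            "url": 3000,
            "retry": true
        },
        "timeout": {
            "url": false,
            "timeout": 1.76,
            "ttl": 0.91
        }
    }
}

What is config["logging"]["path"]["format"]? 7.93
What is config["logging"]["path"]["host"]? False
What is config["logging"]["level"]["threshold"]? False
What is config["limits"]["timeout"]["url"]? False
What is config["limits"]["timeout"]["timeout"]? 1.76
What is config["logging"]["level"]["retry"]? 80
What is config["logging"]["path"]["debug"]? True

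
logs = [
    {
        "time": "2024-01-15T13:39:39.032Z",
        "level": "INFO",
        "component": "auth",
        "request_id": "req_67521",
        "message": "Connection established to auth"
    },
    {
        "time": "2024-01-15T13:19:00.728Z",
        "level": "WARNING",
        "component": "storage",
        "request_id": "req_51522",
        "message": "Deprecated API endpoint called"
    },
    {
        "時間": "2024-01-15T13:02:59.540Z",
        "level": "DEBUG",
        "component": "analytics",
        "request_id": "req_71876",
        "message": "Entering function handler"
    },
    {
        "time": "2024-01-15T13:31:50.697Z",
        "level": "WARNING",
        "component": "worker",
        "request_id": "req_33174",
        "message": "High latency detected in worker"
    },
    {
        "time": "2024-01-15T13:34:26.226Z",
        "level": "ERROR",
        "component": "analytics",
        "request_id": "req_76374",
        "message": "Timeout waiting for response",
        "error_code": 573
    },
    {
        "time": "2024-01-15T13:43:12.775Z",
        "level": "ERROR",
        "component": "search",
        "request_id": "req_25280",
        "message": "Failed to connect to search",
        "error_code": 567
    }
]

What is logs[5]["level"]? "ERROR"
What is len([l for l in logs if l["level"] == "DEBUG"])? 1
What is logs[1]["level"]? "WARNING"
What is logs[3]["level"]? "WARNING"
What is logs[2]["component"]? "analytics"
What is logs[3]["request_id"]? "req_33174"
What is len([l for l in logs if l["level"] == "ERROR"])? 2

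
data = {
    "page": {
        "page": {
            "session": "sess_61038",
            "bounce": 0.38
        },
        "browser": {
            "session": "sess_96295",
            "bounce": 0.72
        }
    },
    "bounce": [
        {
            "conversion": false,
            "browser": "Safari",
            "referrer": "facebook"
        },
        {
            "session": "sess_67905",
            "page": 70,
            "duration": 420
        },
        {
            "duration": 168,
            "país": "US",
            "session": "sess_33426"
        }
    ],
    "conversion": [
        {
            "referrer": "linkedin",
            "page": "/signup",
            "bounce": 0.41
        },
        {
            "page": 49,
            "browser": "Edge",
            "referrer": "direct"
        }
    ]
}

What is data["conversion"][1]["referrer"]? "direct"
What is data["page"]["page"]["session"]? "sess_61038"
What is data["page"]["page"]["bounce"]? 0.38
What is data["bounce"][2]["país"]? "US"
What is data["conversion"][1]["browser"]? "Edge"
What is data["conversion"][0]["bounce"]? 0.41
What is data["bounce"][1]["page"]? 70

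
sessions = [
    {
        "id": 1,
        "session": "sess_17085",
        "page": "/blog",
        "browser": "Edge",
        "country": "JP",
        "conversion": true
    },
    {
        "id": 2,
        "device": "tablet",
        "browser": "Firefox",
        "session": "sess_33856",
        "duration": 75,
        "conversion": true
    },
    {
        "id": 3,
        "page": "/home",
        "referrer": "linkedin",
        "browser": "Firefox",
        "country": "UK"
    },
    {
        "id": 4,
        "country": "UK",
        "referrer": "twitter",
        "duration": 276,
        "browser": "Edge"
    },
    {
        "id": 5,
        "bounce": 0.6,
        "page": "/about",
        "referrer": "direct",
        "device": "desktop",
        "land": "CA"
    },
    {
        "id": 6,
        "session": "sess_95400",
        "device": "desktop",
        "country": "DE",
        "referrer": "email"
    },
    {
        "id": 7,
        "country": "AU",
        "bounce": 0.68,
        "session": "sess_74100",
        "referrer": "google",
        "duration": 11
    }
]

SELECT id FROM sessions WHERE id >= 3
[3, 4, 5, 6, 7]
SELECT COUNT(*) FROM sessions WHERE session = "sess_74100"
1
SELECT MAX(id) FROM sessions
7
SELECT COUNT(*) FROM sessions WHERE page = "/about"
1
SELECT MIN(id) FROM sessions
1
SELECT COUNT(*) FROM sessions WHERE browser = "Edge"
2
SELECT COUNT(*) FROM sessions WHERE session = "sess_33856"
1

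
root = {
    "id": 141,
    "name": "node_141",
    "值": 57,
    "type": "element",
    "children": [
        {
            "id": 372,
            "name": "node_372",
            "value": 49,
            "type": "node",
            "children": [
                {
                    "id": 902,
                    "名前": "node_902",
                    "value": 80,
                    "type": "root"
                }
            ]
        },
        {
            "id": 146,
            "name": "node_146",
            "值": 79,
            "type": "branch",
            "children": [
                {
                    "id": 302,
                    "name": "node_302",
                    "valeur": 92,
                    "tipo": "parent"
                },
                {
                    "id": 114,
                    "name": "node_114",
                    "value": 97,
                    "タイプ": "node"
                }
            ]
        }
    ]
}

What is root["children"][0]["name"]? "node_372"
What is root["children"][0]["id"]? 372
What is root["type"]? "element"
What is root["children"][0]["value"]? 49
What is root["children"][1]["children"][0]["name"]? "node_302"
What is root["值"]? 57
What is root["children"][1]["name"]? "node_146"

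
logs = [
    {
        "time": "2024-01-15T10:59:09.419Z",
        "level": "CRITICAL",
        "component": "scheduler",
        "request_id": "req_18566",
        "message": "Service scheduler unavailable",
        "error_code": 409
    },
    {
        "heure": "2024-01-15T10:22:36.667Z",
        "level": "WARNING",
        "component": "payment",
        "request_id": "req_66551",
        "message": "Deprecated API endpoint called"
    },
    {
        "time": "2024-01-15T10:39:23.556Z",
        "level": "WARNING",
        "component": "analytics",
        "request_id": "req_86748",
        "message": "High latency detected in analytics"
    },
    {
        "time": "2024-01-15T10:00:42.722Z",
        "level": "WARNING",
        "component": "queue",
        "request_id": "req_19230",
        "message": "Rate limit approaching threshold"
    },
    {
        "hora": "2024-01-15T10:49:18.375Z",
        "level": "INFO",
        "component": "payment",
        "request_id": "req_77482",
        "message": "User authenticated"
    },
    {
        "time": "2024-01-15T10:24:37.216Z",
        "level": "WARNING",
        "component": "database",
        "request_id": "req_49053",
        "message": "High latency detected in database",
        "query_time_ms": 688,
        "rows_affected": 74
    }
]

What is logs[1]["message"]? "Deprecated API endpoint called"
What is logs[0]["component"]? "scheduler"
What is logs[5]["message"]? "High latency detected in database"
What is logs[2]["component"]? "analytics"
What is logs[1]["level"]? "WARNING"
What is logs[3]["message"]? "Rate limit approaching threshold"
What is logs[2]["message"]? "High latency detected in analytics"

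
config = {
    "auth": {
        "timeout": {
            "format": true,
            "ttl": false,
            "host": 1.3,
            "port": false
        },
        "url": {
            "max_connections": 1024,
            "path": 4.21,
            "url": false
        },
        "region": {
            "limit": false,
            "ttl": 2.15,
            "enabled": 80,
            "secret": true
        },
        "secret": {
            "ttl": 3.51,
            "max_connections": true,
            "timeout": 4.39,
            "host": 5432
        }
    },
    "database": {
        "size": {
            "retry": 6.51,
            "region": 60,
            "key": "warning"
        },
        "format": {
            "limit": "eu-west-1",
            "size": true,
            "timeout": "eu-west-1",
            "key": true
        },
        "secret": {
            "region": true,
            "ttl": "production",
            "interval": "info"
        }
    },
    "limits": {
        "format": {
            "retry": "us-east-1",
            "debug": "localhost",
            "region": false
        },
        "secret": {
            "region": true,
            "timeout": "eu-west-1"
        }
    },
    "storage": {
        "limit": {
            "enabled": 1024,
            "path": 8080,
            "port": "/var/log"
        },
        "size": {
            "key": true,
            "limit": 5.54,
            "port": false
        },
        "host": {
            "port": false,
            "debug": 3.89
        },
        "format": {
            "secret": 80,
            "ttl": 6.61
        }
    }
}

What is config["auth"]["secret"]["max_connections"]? True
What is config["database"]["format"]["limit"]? "eu-west-1"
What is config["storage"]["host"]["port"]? False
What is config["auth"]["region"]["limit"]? False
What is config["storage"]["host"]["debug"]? 3.89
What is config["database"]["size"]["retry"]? 6.51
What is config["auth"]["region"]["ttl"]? 2.15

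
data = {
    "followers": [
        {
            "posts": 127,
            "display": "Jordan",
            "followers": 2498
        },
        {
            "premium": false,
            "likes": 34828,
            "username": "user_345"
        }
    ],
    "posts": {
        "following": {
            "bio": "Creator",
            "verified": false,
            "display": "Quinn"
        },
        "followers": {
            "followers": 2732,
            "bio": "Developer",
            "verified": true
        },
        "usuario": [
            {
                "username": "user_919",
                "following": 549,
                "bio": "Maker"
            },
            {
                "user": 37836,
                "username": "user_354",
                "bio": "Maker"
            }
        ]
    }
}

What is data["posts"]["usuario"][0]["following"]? 549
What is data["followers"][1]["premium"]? False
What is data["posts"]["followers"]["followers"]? 2732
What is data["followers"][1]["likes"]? 34828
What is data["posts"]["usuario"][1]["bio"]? "Maker"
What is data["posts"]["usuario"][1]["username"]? "user_354"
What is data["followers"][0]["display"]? "Jordan"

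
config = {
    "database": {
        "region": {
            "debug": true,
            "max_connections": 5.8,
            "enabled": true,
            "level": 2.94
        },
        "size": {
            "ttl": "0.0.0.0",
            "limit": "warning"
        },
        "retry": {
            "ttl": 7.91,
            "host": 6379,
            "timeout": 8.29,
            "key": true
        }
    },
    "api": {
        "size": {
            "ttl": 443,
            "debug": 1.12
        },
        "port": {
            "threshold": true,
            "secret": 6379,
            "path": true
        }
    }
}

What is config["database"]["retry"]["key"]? True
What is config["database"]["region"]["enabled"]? True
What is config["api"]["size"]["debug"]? 1.12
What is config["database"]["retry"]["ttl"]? 7.91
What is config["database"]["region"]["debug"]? True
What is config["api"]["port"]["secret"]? 6379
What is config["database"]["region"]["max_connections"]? 5.8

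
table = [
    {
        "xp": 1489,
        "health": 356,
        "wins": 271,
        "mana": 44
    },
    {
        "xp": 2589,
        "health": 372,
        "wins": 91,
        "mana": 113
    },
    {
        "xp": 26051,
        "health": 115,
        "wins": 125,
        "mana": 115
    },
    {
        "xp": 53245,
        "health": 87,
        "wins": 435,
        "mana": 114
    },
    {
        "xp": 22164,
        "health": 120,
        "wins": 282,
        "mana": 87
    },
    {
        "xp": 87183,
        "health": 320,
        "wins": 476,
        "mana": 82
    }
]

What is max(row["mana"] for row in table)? 115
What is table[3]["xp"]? 53245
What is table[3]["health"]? 87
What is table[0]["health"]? 356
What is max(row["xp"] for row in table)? 87183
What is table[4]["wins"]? 282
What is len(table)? 6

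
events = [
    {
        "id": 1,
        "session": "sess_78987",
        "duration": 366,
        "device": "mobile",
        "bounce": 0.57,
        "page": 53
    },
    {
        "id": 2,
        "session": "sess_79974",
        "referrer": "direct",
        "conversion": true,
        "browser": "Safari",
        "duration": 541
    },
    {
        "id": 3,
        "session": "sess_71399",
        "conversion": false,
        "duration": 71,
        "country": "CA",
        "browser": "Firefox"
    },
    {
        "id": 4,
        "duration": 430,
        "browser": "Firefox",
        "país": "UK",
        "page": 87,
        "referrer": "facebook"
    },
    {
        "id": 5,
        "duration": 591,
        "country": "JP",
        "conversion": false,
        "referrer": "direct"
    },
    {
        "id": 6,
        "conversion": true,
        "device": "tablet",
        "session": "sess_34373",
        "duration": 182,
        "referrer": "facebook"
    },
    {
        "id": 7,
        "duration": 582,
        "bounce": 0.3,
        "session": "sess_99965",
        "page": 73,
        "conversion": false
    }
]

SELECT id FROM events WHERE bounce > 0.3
[1]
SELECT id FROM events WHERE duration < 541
[1, 3, 4, 6]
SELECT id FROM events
[1, 2, 3, 4, 5, 6, 7]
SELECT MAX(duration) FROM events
591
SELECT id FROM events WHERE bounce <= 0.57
[1, 7]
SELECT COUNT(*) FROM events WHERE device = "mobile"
1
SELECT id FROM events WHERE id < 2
[1]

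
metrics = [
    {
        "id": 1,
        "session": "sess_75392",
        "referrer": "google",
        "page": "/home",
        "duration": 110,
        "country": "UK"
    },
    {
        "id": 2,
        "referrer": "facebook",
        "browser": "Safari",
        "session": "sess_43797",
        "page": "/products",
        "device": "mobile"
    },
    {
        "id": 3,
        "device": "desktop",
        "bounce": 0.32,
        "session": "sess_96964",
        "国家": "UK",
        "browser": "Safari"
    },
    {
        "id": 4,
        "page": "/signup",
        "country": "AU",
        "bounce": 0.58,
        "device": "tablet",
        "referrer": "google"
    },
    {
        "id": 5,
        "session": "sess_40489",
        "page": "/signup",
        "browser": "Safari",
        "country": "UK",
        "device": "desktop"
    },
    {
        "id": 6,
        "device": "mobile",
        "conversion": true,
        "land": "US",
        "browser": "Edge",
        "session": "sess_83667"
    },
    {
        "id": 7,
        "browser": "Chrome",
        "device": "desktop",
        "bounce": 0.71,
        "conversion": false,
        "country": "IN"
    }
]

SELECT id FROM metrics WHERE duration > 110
[]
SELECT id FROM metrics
[1, 2, 3, 4, 5, 6, 7]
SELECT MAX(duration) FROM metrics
110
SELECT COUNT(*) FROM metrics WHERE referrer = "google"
2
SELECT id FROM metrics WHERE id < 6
[1, 2, 3, 4, 5]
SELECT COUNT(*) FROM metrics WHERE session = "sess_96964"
1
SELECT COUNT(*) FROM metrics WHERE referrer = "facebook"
1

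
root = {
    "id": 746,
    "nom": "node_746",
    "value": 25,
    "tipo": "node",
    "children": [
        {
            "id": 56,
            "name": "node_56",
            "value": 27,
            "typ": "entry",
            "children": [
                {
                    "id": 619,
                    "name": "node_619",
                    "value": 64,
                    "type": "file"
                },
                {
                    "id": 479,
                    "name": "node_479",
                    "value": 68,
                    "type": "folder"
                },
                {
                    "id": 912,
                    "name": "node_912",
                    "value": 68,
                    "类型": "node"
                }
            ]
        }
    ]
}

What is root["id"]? 746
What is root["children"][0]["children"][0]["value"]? 64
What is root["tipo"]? "node"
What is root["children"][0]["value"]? 27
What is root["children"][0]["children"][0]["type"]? "file"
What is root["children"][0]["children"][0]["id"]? 619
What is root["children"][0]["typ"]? "entry"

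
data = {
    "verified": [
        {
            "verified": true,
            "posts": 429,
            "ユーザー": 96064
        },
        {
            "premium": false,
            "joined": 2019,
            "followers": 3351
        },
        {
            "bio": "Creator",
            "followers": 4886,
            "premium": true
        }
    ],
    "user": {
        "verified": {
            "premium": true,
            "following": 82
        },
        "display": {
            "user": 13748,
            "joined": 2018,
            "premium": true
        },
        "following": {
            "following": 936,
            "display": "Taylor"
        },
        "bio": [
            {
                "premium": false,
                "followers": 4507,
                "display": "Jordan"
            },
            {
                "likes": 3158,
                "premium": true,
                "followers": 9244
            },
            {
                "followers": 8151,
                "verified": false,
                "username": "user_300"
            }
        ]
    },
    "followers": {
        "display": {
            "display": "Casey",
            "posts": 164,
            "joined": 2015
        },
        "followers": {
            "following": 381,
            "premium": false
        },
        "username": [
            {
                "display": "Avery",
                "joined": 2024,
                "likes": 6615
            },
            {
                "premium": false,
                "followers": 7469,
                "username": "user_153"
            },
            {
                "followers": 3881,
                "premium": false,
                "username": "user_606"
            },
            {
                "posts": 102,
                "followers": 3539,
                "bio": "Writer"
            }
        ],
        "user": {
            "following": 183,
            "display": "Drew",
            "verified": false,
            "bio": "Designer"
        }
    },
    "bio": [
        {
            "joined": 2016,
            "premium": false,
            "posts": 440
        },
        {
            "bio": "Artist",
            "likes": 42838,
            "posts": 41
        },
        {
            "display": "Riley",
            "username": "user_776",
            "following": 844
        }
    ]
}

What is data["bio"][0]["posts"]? 440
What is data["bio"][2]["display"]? "Riley"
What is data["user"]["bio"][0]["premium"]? False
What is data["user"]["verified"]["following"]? 82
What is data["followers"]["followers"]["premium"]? False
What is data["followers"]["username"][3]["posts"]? 102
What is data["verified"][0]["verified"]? True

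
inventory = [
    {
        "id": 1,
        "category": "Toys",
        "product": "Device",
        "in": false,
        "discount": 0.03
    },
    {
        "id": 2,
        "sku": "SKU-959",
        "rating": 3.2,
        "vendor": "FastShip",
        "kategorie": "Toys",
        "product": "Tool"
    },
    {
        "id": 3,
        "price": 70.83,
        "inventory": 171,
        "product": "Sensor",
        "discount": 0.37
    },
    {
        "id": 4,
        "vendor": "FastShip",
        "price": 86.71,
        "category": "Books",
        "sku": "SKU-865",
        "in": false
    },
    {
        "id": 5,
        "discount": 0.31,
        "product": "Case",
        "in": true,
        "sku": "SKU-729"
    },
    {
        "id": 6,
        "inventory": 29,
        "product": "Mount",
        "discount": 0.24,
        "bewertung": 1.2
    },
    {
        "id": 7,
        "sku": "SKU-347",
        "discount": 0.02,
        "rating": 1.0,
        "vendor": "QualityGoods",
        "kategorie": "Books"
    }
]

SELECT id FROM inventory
[1, 2, 3, 4, 5, 6, 7]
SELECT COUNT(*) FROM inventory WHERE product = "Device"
1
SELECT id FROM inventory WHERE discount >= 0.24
[3, 5, 6]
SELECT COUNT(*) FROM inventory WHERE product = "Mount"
1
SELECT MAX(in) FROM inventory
True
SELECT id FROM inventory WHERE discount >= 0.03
[1, 3, 5, 6]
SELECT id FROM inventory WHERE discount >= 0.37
[3]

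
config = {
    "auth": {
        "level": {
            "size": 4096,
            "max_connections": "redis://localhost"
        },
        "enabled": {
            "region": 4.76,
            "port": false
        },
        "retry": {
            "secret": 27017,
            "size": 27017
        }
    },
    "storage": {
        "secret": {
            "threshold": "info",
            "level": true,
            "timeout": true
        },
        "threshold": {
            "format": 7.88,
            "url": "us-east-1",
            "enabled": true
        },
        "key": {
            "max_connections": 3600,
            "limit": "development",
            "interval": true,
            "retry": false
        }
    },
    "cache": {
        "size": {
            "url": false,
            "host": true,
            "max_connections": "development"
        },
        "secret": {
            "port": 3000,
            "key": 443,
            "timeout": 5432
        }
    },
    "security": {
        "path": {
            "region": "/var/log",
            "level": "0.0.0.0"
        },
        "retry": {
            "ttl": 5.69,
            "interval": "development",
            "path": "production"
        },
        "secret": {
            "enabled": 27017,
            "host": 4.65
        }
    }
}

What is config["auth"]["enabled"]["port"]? False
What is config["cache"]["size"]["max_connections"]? "development"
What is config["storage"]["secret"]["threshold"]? "info"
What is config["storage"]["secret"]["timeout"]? True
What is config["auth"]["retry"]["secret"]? 27017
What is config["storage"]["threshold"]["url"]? "us-east-1"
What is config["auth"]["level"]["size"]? 4096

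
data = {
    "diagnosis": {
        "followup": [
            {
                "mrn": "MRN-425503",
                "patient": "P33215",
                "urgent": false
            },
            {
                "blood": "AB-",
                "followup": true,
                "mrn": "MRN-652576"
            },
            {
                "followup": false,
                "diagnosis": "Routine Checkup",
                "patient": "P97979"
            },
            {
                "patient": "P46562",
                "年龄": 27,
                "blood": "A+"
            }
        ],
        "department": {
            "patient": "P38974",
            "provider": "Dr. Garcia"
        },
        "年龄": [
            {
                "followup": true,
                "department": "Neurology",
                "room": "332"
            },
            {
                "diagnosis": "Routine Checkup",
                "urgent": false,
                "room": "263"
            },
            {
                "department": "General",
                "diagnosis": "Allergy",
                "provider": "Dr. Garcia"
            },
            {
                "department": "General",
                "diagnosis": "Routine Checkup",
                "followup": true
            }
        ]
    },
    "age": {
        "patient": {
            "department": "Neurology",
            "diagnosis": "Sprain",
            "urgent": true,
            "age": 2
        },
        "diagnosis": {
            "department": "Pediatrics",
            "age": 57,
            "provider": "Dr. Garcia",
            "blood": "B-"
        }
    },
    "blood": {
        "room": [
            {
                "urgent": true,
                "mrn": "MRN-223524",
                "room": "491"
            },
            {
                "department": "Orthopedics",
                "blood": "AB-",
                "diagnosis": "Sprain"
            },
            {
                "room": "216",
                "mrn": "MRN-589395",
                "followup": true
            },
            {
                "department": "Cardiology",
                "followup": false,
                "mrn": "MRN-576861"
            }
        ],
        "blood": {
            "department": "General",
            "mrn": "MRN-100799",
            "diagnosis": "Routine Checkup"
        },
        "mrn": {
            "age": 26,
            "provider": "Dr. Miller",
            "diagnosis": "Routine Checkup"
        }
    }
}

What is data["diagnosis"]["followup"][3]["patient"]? "P46562"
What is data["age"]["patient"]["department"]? "Neurology"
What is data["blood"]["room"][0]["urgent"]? True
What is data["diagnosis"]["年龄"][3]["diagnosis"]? "Routine Checkup"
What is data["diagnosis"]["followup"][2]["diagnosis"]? "Routine Checkup"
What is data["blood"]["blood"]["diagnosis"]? "Routine Checkup"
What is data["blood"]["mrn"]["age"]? 26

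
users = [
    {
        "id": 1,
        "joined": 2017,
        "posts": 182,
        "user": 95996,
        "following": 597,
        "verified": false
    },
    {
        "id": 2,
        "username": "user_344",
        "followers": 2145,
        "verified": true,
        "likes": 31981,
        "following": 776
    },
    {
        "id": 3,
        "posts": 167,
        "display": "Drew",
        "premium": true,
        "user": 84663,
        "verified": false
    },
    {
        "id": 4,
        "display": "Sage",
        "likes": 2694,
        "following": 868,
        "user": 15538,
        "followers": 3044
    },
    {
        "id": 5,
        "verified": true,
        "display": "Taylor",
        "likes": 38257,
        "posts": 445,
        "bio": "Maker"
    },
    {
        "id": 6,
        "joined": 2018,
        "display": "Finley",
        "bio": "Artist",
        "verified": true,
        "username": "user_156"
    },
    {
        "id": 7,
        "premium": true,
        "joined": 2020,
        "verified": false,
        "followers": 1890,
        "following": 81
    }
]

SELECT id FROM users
[1, 2, 3, 4, 5, 6, 7]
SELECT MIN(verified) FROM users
False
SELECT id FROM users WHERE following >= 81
[1, 2, 4, 7]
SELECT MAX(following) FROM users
868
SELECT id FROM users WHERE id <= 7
[1, 2, 3, 4, 5, 6, 7]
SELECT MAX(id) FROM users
7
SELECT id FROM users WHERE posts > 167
[1, 5]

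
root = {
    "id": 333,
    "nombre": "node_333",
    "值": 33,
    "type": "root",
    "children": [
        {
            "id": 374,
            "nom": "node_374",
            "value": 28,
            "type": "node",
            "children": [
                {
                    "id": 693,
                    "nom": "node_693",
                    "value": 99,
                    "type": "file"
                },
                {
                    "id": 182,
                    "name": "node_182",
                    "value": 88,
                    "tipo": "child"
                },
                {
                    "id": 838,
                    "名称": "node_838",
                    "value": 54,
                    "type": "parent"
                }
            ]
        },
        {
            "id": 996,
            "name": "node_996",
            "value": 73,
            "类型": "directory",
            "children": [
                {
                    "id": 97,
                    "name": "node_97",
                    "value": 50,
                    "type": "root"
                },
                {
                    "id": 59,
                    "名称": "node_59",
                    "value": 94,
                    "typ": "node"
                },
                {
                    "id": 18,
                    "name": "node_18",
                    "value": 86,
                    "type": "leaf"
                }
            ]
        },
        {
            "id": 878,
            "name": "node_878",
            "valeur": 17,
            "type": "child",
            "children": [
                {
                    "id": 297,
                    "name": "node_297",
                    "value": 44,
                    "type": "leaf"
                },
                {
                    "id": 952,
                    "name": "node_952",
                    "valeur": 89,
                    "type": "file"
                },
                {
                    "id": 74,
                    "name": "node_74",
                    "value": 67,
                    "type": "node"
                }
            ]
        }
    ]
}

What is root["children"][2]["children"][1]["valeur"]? 89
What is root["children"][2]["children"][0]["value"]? 44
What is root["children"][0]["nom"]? "node_374"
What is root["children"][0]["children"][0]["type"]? "file"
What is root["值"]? 33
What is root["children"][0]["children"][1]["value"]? 88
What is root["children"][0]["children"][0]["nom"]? "node_693"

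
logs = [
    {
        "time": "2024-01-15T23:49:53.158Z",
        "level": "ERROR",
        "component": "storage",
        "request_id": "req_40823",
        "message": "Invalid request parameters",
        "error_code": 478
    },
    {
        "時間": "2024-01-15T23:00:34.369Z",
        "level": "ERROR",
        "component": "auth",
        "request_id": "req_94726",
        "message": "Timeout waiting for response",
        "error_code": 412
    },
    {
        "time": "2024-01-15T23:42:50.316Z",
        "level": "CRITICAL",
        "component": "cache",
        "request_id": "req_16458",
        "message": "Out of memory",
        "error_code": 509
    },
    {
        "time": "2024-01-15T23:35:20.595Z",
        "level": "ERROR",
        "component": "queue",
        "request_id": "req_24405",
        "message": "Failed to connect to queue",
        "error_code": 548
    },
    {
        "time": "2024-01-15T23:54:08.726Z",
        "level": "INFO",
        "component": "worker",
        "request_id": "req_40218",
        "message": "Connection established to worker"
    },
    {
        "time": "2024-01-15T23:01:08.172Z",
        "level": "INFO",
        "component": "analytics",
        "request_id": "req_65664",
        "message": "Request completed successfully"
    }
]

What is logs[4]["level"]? "INFO"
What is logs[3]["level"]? "ERROR"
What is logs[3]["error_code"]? 548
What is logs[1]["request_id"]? "req_94726"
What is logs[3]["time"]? "2024-01-15T23:35:20.595Z"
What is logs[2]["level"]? "CRITICAL"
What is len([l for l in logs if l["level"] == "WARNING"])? 0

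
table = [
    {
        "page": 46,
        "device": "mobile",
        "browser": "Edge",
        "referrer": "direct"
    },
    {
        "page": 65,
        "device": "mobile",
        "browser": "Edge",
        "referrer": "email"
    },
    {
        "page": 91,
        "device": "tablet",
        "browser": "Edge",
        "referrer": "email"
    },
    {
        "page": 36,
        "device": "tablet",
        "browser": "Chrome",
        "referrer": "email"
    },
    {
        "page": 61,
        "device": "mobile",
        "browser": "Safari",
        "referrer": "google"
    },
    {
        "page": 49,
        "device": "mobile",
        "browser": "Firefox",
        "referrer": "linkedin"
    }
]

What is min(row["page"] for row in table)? 36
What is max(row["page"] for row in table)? 91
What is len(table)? 6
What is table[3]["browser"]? "Chrome"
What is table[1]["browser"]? "Edge"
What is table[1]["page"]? 65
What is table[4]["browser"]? "Safari"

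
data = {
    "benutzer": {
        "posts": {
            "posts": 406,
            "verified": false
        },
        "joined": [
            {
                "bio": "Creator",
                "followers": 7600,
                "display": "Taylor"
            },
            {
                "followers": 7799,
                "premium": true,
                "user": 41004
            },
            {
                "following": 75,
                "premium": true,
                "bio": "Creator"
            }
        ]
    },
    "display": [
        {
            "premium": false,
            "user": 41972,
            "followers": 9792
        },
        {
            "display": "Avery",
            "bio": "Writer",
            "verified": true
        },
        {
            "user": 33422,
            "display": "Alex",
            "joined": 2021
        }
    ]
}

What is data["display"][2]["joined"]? 2021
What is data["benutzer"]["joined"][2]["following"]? 75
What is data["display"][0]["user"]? 41972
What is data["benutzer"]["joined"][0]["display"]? "Taylor"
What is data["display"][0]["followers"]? 9792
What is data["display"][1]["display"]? "Avery"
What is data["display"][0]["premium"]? False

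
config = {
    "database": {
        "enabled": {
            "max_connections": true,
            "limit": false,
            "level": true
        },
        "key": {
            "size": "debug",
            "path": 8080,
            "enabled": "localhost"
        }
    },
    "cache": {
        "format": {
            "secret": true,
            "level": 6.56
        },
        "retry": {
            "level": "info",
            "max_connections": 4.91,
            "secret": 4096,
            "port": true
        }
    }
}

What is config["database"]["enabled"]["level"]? True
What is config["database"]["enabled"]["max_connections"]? True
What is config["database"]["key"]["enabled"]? "localhost"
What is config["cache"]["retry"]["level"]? "info"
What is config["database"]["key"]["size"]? "debug"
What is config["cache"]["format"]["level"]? 6.56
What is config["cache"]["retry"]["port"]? True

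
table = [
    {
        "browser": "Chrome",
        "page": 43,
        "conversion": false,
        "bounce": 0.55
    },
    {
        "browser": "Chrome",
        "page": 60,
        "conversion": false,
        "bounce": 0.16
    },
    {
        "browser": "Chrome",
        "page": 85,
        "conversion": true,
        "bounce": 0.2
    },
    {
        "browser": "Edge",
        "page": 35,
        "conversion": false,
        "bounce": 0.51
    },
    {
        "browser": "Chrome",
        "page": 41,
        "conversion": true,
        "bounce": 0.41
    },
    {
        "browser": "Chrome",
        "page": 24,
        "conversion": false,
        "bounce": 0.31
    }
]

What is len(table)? 6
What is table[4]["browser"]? "Chrome"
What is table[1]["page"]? 60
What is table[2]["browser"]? "Chrome"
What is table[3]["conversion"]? False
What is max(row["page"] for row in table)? 85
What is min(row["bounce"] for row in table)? 0.16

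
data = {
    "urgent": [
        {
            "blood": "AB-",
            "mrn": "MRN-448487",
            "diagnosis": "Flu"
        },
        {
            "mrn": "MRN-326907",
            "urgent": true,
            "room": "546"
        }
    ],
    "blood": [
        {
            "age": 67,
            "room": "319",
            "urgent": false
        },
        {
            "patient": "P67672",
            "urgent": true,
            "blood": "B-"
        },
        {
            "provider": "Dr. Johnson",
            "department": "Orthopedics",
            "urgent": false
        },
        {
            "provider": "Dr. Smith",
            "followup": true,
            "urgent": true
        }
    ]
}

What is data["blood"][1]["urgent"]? True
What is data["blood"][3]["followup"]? True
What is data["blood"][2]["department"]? "Orthopedics"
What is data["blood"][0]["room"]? "319"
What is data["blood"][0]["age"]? 67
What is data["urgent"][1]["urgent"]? True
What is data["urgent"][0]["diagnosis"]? "Flu"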